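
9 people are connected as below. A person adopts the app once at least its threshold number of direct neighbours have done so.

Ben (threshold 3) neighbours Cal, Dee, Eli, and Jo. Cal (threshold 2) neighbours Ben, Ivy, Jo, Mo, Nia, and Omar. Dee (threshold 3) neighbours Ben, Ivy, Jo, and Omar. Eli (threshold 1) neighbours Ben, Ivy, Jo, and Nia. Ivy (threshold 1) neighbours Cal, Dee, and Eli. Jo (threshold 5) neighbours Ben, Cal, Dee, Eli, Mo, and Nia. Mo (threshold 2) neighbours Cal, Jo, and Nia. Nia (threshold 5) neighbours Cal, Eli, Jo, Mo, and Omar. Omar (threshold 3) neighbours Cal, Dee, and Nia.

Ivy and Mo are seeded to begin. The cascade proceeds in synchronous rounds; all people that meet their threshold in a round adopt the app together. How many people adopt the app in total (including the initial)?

4

Round 1 — Ivy, Mo adopt the app (initial).
Round 2 — checking thresholds:
  Cal: 2 of 6 neighbours ≥ 2, adopts the app.
  Dee: 1 of 4 neighbours < 3, holds.
  Eli: 1 of 4 neighbours ≥ 1, adopts the app.
  Jo: 1 of 6 neighbours < 5, holds.
  Nia: 1 of 5 neighbours < 5, holds.
Round 3 — no new adoptions; cascade stops.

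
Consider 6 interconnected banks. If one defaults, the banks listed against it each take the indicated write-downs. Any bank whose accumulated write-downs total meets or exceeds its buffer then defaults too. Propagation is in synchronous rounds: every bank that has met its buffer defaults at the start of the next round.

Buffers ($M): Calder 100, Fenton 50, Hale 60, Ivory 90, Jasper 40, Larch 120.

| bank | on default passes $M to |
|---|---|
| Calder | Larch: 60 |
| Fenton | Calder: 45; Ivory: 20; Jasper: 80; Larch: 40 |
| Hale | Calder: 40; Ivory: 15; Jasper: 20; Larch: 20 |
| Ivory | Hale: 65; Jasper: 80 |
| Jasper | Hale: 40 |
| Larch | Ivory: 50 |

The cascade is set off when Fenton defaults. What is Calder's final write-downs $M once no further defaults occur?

Round 1 — Fenton defaults (initial).
  Calder: +45 → 45 < 100
  Ivory: +20 → 20 < 90
  Jasper: +80 → 80 ≥ 40
  Larch: +40 → 40 < 120
Round 2 — Jasper defaults.
  Hale: +40 → 40 < 60
No further defaults.

45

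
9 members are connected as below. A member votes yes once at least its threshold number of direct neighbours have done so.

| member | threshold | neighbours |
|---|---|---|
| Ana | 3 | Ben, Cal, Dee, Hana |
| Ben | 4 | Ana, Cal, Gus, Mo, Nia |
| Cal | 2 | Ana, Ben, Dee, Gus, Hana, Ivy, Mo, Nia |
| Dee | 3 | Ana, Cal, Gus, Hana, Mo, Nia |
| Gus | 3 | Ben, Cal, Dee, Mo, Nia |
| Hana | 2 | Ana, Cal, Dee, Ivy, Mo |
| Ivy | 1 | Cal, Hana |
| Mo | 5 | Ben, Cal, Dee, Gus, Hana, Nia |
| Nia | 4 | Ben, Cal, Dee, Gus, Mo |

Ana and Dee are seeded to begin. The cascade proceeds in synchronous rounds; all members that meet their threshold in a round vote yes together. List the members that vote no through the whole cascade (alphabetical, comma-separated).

Ben, Gus, Mo, Nia

Round 1 — Ana, Dee vote yes (initial).
Round 2 — checking thresholds:
  Ben: 1 of 5 neighbours < 4, holds.
  Cal: 2 of 8 neighbours ≥ 2, votes yes.
  Gus: 1 of 5 neighbours < 3, holds.
  Hana: 2 of 5 neighbours ≥ 2, votes yes.
  Mo: 1 of 6 neighbours < 5, holds.
  Nia: 1 of 5 neighbours < 4, holds.
Round 3 — checking thresholds:
  Ben: 2 of 5 neighbours < 4, holds.
  Gus: 2 of 5 neighbours < 3, holds.
  Ivy: 2 of 2 neighbours ≥ 1, votes yes.
  Mo: 3 of 6 neighbours < 5, holds.
  Nia: 2 of 5 neighbours < 4, holds.
Round 4 — no new yes votes; cascade stops.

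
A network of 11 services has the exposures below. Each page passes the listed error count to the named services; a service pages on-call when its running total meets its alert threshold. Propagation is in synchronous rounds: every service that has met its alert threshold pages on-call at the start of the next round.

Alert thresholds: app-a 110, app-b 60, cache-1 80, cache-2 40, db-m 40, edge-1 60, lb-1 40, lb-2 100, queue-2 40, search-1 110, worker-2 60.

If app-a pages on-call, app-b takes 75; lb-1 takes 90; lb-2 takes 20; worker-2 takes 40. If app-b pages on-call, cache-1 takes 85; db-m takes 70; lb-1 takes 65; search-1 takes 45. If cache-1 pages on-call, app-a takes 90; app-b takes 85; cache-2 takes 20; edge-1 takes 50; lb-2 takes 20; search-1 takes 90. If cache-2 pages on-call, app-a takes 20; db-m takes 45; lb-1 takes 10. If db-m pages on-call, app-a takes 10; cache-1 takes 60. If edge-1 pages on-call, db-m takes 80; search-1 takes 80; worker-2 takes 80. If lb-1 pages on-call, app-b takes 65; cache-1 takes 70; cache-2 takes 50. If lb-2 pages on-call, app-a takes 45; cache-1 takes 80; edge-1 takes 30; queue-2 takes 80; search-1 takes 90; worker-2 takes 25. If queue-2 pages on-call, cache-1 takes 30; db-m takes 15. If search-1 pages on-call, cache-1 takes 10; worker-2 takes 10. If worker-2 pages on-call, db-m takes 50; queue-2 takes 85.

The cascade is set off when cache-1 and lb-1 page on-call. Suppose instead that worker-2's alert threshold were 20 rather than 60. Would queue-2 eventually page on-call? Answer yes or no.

yes

With worker-2's alert threshold at 20:
Round 1 — cache-1, lb-1 page on-call (initial).
  app-a: +90 → 90 < 110
  app-b: +85+65 → 150 ≥ 60
  cache-2: +20+50 → 70 ≥ 40
  edge-1: +50 → 50 < 60
  lb-2: +20 → 20 < 100
  search-1: +90 → 90 < 110
Round 2 — app-b, cache-2 page on-call.
  app-a: +20 → 110 ≥ 110
  db-m: +70+45 → 115 ≥ 40
  search-1: +45 → 135 ≥ 110
Round 3 — app-a, db-m, search-1 page on-call.
  lb-2: +20 → 40 < 100
  worker-2: +40+10 → 50 ≥ 20
Round 4 — worker-2 pages on-call.
  queue-2: +85 → 85 ≥ 40
Round 5 — queue-2 pages on-call.
No further pages.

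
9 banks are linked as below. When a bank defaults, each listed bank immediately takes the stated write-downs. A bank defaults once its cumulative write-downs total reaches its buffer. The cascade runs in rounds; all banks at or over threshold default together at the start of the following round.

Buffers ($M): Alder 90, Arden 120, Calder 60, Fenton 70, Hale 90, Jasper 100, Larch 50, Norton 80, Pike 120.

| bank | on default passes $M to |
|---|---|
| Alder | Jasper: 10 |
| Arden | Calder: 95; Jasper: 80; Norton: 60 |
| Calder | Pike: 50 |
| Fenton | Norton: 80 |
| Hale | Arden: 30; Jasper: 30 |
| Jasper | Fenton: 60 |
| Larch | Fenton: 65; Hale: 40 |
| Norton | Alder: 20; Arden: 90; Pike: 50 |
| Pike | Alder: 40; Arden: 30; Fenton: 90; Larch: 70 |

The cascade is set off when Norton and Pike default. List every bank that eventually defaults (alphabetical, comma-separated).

Arden, Calder, Fenton, Larch, Norton, Pike

Round 1 — Norton, Pike default (initial).
  Alder: +20+40 → 60 < 90
  Arden: +90+30 → 120 ≥ 120
  Fenton: +90 → 90 ≥ 70
  Larch: +70 → 70 ≥ 50
Round 2 — Arden, Fenton, Larch default.
  Calder: +95 → 95 ≥ 60
  Hale: +40 → 40 < 90
  Jasper: +80 → 80 < 100
Round 3 — Calder defaults.
No further defaults.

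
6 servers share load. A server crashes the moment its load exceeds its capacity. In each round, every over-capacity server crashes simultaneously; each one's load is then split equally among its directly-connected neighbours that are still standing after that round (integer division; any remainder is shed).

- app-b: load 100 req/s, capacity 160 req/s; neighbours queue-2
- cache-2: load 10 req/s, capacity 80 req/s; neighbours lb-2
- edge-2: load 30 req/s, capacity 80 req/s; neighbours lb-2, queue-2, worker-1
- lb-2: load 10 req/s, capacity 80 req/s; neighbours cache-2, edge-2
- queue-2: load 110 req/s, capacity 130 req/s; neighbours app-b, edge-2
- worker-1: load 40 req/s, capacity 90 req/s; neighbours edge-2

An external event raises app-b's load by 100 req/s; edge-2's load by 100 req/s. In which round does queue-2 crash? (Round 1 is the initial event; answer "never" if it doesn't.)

2

Round 1 — app-b at 200 > 160; edge-2 at 130 > 80. app-b, edge-2 crash.
  app-b sheds 200 req/s to queue-2: 200 each.
    queue-2: 110+200 = 310 > 130
  edge-2 sheds 130 req/s to lb-2, queue-2, worker-1: 43 each (1 lost).
    lb-2: 10+43 = 53 ≤ 80
    queue-2: 310+43 = 353 > 130
    worker-1: 40+43 = 83 ≤ 90
Round 2 — queue-2 crashes.
  queue-2 sheds 353 req/s: no online neighbours, lost.
No further crashes.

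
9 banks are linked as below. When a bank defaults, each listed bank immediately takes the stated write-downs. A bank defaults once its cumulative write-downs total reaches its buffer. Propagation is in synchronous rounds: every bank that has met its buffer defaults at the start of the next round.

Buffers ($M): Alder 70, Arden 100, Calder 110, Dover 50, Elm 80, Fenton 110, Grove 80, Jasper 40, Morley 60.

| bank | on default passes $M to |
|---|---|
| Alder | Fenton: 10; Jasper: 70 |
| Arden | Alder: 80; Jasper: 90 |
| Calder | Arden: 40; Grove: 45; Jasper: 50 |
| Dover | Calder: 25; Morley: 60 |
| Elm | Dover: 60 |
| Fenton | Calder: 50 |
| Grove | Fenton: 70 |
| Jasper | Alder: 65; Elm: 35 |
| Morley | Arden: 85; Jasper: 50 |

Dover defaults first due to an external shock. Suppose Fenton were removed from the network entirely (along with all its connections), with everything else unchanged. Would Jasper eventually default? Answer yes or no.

With Fenton removed:
Round 1 — Dover defaults (initial).
  Calder: +25 → 25 < 110
  Morley: +60 → 60 ≥ 60
Round 2 — Morley defaults.
  Arden: +85 → 85 < 100
  Jasper: +50 → 50 ≥ 40
Round 3 — Jasper defaults.
  Alder: +65 → 65 < 70
  Elm: +35 → 35 < 80
No further defaults.

yes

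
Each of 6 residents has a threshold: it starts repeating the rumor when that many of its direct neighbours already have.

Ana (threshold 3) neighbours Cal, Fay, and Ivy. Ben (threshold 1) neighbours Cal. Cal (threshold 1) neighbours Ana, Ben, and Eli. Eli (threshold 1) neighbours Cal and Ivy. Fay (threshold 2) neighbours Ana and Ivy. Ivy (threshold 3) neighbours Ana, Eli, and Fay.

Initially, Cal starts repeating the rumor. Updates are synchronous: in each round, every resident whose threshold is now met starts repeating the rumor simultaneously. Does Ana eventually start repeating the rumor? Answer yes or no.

no

Round 1 — Cal starts repeating the rumor (initial).
Round 2 — checking thresholds:
  Ana: 1 of 3 neighbours < 3, below threshold.
  Ben: 1 of 1 neighbours ≥ 1, starts repeating the rumor.
  Eli: 1 of 2 neighbours ≥ 1, starts repeating the rumor.
Round 3 — no new spreads; cascade stops.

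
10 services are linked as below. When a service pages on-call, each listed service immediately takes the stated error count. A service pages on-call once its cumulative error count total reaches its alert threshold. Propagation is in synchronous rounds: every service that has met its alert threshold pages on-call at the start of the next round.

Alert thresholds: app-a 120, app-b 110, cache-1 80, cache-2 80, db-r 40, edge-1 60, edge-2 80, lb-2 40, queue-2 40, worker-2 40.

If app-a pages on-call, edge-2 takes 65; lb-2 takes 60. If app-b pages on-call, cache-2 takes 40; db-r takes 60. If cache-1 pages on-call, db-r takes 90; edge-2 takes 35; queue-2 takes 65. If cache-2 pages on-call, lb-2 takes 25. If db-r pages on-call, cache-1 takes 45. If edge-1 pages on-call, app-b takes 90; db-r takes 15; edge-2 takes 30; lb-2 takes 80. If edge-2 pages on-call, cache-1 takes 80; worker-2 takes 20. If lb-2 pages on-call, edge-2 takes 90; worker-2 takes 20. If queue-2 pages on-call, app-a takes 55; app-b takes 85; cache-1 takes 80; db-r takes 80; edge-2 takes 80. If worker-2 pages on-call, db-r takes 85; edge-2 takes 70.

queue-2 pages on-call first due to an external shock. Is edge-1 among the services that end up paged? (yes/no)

no

Round 1 — queue-2 pages on-call (initial).
  app-a: +55 → 55 < 120
  app-b: +85 → 85 < 110
  cache-1: +80 → 80 ≥ 80
  db-r: +80 → 80 ≥ 40
  edge-2: +80 → 80 ≥ 80
Round 2 — cache-1, db-r, edge-2 page on-call.
  worker-2: +20 → 20 < 40
No further pages.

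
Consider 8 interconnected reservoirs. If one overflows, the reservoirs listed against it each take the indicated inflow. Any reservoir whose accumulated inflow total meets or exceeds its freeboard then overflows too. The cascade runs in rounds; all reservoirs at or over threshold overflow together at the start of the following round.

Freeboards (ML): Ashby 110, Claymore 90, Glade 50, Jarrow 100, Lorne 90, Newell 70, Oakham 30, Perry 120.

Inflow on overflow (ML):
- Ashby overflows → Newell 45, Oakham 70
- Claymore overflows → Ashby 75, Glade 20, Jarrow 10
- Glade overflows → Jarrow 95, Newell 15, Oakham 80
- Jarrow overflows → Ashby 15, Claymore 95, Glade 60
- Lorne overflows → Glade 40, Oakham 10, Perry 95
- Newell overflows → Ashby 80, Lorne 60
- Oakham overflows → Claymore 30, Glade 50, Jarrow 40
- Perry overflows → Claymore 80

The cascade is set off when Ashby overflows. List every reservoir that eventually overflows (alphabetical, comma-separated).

Round 1 — Ashby overflows (initial).
  Newell: +45 → 45 < 70
  Oakham: +70 → 70 ≥ 30
Round 2 — Oakham overflows.
  Claymore: +30 → 30 < 90
  Glade: +50 → 50 ≥ 50
  Jarrow: +40 → 40 < 100
Round 3 — Glade overflows.
  Jarrow: +95 → 135 ≥ 100
  Newell: +15 → 60 < 70
Round 4 — Jarrow overflows.
  Claymore: +95 → 125 ≥ 90
Round 5 — Claymore overflows.
No further overflows.

Ashby, Claymore, Glade, Jarrow, Oakham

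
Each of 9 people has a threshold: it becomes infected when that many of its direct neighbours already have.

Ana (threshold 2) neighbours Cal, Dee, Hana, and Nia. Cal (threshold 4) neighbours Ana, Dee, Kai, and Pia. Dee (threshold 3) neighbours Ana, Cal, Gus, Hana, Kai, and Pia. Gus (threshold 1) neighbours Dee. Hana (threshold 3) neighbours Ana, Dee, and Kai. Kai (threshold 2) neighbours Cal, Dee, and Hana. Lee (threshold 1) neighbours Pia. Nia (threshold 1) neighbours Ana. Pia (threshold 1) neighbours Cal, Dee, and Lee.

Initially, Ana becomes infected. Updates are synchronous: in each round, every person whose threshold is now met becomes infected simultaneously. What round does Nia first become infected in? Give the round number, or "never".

2

Round 1 — Ana becomes infected (initial).
Round 2 — checking thresholds:
  Cal: 1 of 4 neighbours < 4, holds.
  Dee: 1 of 6 neighbours < 3, holds.
  Hana: 1 of 3 neighbours < 3, holds.
  Nia: 1 of 1 neighbours ≥ 1, becomes infected.
Round 3 — no new infections; cascade stops.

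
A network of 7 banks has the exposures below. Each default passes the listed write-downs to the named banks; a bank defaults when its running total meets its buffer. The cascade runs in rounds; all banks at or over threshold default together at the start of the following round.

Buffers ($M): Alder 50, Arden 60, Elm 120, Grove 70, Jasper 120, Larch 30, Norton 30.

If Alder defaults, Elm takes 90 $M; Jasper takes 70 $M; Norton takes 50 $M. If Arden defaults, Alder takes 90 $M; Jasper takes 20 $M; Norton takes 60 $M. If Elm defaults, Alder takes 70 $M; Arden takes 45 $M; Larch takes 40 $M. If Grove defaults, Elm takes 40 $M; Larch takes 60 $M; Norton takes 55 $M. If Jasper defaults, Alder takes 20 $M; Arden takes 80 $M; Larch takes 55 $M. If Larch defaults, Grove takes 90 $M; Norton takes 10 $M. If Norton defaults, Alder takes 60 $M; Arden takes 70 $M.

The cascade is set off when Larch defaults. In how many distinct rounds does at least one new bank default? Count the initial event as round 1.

Round 1 — Larch defaults (initial).
  Grove: +90 → 90 ≥ 70
  Norton: +10 → 10 < 30
Round 2 — Grove defaults.
  Elm: +40 → 40 < 120
  Norton: +55 → 65 ≥ 30
Round 3 — Norton defaults.
  Alder: +60 → 60 ≥ 50
  Arden: +70 → 70 ≥ 60
Round 4 — Alder, Arden default.
  Elm: +90 → 130 ≥ 120
  Jasper: +70+20 → 90 < 120
Round 5 — Elm defaults.
No further defaults.

5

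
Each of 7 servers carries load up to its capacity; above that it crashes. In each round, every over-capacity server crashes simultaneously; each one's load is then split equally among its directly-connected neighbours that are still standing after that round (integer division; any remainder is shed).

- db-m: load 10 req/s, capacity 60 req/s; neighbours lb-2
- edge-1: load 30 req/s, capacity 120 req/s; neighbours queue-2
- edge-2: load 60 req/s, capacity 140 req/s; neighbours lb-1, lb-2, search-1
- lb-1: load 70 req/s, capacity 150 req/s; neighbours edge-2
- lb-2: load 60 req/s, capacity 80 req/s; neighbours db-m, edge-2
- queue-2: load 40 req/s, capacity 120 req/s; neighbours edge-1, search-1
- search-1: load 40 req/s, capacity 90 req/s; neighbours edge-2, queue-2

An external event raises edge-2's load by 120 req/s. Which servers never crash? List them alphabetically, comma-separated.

Round 1 — edge-2 at 180 > 140. edge-2 crashes.
  edge-2 sheds 180 req/s to lb-1, lb-2, search-1: 60 each.
    lb-1: 70+60 = 130 ≤ 150
    lb-2: 60+60 = 120 > 80
    search-1: 40+60 = 100 > 90
Round 2 — lb-2, search-1 crash.
  lb-2 sheds 120 req/s to db-m: 120 each.
    db-m: 10+120 = 130 > 60
  search-1 sheds 100 req/s to queue-2: 100 each.
    queue-2: 40+100 = 140 > 120
Round 3 — db-m, queue-2 crash.
  db-m sheds 130 req/s: no online neighbours, lost.
  queue-2 sheds 140 req/s to edge-1: 140 each.
    edge-1: 30+140 = 170 > 120
Round 4 — edge-1 crashes.
  edge-1 sheds 170 req/s: no online neighbours, lost.
No further crashes.

lb-1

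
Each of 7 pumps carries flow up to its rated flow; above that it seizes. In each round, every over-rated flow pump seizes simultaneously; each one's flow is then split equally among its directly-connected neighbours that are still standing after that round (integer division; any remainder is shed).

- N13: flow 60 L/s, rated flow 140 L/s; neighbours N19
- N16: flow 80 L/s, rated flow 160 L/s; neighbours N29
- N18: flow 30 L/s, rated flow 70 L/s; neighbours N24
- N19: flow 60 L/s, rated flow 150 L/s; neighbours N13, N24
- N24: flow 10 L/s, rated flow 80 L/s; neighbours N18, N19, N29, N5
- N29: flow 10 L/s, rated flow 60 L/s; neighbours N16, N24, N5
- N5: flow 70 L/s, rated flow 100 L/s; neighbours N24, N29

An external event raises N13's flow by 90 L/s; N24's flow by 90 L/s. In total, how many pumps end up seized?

3

Round 1 — N13 at 150 > 140; N24 at 100 > 80. N13, N24 seize.
  N13 sheds 150 L/s to N19: 150 each.
    N19: 60+150 = 210 > 150
  N24 sheds 100 L/s to N18, N19, N29, N5: 25 each.
    N18: 30+25 = 55 ≤ 70
    N19: 210+25 = 235 > 150
    N29: 10+25 = 35 ≤ 60
    N5: 70+25 = 95 ≤ 100
Round 2 — N19 seizes.
  N19 sheds 235 L/s: no online neighbours, lost.
No further seizures.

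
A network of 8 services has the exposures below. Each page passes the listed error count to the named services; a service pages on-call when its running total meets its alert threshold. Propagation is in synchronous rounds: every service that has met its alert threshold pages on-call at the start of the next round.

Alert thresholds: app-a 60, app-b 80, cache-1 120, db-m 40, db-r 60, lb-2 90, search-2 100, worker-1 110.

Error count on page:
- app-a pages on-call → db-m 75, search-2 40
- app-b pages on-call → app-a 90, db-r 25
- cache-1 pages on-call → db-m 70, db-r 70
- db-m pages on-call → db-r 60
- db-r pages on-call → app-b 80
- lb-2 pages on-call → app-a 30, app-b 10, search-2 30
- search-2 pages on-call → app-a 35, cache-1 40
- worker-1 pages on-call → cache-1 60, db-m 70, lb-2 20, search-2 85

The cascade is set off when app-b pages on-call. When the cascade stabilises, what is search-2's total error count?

Round 1 — app-b pages on-call (initial).
  app-a: +90 → 90 ≥ 60
  db-r: +25 → 25 < 60
Round 2 — app-a pages on-call.
  db-m: +75 → 75 ≥ 40
  search-2: +40 → 40 < 100
Round 3 — db-m pages on-call.
  db-r: +60 → 85 ≥ 60
Round 4 — db-r pages on-call.
No further pages.

40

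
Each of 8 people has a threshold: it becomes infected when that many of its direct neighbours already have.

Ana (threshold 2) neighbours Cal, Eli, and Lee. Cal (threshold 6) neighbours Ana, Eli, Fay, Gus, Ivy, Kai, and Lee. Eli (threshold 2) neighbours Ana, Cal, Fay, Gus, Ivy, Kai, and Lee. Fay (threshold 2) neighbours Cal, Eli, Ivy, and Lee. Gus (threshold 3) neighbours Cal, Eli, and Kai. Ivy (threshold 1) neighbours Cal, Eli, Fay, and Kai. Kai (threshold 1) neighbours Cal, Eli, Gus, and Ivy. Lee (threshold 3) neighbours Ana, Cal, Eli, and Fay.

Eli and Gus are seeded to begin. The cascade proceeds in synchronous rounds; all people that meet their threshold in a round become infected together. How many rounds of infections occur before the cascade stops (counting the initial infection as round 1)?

3

Round 1 — Eli, Gus become infected (initial).
Round 2 — checking thresholds:
  Ana: 1 of 3 neighbours < 2, holds.
  Cal: 2 of 7 neighbours < 6, holds.
  Fay: 1 of 4 neighbours < 2, holds.
  Ivy: 1 of 4 neighbours ≥ 1, becomes infected.
  Kai: 2 of 4 neighbours ≥ 1, becomes infected.
  Lee: 1 of 4 neighbours < 3, holds.
Round 3 — checking thresholds:
  Ana: 1 of 3 neighbours < 2, holds.
  Cal: 4 of 7 neighbours < 6, holds.
  Fay: 2 of 4 neighbours ≥ 2, becomes infected.
  Lee: 1 of 4 neighbours < 3, holds.
Round 4 — no new infections; cascade stops.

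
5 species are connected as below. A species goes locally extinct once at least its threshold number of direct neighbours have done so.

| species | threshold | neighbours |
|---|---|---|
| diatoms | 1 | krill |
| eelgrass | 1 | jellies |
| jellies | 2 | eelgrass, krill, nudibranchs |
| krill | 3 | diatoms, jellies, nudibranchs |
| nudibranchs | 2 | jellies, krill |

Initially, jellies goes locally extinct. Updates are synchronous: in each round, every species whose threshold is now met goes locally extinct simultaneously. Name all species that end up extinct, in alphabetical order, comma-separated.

eelgrass, jellies

Round 1 — jellies goes locally extinct (initial).
Round 2 — checking thresholds:
  eelgrass: 1 of 1 neighbours ≥ 1, goes locally extinct.
  krill: 1 of 3 neighbours < 3, below threshold.
  nudibranchs: 1 of 2 neighbours < 2, below threshold.
Round 3 — no new extinctions; cascade stops.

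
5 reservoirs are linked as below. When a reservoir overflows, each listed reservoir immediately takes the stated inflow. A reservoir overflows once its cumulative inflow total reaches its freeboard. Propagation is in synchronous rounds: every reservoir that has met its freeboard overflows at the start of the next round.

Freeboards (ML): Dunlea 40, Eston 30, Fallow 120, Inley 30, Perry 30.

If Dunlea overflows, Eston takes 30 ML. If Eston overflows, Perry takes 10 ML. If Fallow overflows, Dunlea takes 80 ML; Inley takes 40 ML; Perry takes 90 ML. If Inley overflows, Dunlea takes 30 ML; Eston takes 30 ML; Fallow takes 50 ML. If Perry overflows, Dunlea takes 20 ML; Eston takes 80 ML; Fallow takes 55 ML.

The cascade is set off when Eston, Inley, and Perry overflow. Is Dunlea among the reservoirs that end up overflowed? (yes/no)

Round 1 — Eston, Inley, Perry overflow (initial).
  Dunlea: +30+20 → 50 ≥ 40
  Fallow: +50+55 → 105 < 120
Round 2 — Dunlea overflows.
No further overflows.

yes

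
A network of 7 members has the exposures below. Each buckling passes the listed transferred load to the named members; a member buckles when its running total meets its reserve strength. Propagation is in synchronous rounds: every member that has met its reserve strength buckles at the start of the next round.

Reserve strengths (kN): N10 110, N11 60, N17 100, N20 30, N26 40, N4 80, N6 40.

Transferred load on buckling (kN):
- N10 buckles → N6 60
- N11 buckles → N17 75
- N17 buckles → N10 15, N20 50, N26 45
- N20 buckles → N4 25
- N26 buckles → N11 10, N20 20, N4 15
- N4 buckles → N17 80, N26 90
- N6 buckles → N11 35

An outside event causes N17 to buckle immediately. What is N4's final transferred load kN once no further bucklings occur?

Round 1 — N17 buckles (initial).
  N10: +15 → 15 < 110
  N20: +50 → 50 ≥ 30
  N26: +45 → 45 ≥ 40
Round 2 — N20, N26 buckle.
  N11: +10 → 10 < 60
  N4: +25+15 → 40 < 80
No further bucklings.

40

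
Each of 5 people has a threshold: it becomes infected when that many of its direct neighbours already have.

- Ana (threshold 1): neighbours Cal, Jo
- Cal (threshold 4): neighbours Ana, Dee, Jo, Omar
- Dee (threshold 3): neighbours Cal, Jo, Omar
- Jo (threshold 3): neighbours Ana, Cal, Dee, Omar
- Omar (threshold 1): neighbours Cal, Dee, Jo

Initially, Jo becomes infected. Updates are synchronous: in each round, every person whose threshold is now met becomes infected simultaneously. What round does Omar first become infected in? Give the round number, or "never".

2

Round 1 — Jo becomes infected (initial).
Round 2 — checking thresholds:
  Ana: 1 of 2 neighbours ≥ 1, becomes infected.
  Cal: 1 of 4 neighbours < 4, holds.
  Dee: 1 of 3 neighbours < 3, holds.
  Omar: 1 of 3 neighbours ≥ 1, becomes infected.
Round 3 — no new infections; cascade stops.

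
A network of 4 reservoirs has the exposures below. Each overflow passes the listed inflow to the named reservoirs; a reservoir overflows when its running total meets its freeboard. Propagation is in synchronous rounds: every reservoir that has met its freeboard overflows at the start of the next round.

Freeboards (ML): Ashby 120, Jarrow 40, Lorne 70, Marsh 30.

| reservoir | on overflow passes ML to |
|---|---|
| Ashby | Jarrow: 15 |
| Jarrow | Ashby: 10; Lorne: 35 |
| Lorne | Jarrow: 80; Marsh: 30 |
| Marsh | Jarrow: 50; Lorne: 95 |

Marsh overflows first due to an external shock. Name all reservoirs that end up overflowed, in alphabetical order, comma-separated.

Round 1 — Marsh overflows (initial).
  Jarrow: +50 → 50 ≥ 40
  Lorne: +95 → 95 ≥ 70
Round 2 — Jarrow, Lorne overflow.
  Ashby: +10 → 10 < 120
No further overflows.

Jarrow, Lorne, Marsh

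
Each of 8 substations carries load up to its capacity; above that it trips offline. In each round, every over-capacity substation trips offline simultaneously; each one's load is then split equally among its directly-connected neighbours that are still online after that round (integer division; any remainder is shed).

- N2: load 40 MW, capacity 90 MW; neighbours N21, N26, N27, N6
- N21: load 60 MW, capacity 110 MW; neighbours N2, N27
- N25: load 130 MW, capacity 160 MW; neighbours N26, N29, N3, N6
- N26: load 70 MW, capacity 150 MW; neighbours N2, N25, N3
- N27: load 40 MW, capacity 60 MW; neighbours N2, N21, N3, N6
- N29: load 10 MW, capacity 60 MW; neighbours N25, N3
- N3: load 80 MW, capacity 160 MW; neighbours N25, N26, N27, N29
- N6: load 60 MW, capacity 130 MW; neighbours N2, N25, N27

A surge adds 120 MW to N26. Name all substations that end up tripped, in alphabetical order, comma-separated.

Round 1 — N26 at 190 > 150. N26 trips offline.
  N26 sheds 190 MW to N2, N25, N3: 63 each (1 lost).
    N2: 40+63 = 103 > 90
    N25: 130+63 = 193 > 160
    N3: 80+63 = 143 ≤ 160
Round 2 — N2, N25 trip offline.
  N2 sheds 103 MW to N21, N27, N6: 34 each (1 lost).
    N21: 60+34 = 94 ≤ 110
    N27: 40+34 = 74 > 60
    N6: 60+34 = 94 ≤ 130
  N25 sheds 193 MW to N29, N3, N6: 64 each (1 lost).
    N29: 10+64 = 74 > 60
    N3: 143+64 = 207 > 160
    N6: 94+64 = 158 > 130
Round 3 — N27, N29, N3, N6 trip offline.
  N27 sheds 74 MW to N21: 74 each.
    N21: 94+74 = 168 > 110
  N29 sheds 74 MW: no online neighbours, lost.
  N3 sheds 207 MW: no online neighbours, lost.
  N6 sheds 158 MW: no online neighbours, lost.
Round 4 — N21 trips offline.
  N21 sheds 168 MW: no online neighbours, lost.
No further trips.

N2, N21, N25, N26, N27, N29, N3, N6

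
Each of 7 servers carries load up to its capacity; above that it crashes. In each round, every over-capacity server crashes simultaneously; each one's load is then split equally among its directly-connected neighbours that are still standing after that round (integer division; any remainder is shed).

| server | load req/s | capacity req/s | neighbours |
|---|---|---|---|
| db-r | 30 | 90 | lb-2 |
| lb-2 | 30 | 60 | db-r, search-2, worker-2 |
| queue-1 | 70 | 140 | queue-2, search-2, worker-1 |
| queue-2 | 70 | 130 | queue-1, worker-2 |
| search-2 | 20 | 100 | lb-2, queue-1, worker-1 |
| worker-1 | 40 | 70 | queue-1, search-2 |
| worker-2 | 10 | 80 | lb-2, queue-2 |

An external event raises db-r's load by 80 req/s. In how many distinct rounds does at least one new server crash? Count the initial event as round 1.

2

Round 1 — db-r at 110 > 90. db-r crashes.
  db-r sheds 110 req/s to lb-2: 110 each.
    lb-2: 30+110 = 140 > 60
Round 2 — lb-2 crashes.
  lb-2 sheds 140 req/s to search-2, worker-2: 70 each.
    search-2: 20+70 = 90 ≤ 100
    worker-2: 10+70 = 80 ≤ 80
No further crashes.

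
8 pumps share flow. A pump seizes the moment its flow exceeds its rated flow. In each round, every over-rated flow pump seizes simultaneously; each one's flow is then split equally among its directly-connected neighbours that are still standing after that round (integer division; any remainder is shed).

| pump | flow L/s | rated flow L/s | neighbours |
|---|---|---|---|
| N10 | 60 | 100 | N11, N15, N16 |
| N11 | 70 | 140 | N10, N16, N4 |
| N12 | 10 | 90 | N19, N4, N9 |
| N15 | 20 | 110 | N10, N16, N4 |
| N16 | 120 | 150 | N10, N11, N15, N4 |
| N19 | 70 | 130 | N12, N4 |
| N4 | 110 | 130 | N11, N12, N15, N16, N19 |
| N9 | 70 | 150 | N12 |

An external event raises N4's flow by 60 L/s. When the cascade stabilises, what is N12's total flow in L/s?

44

Round 1 — N4 at 170 > 130. N4 seizes.
  N4 sheds 170 L/s to N11, N12, N15, N16, N19: 34 each.
    N11: 70+34 = 104 ≤ 140
    N12: 10+34 = 44 ≤ 90
    N15: 20+34 = 54 ≤ 110
    N16: 120+34 = 154 > 150
    N19: 70+34 = 104 ≤ 130
Round 2 — N16 seizes.
  N16 sheds 154 L/s to N10, N11, N15: 51 each (1 lost).
    N10: 60+51 = 111 > 100
    N11: 104+51 = 155 > 140
    N15: 54+51 = 105 ≤ 110
Round 3 — N10, N11 seize.
  N10 sheds 111 L/s to N15: 111 each.
    N15: 105+111 = 216 > 110
  N11 sheds 155 L/s: no online neighbours, lost.
Round 4 — N15 seizes.
  N15 sheds 216 L/s: no online neighbours, lost.
No further seizures.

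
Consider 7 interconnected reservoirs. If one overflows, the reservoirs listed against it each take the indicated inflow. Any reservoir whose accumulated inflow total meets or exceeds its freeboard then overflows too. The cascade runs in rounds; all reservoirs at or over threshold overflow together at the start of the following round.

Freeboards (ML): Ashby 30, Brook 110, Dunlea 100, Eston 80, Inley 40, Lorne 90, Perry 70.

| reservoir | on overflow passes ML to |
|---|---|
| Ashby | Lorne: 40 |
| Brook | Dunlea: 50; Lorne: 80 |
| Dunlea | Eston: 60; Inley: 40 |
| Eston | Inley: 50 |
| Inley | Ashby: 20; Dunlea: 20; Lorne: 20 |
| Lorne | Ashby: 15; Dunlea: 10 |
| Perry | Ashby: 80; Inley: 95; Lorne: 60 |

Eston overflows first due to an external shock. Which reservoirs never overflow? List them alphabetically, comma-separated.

Ashby, Brook, Dunlea, Lorne, Perry

Round 1 — Eston overflows (initial).
  Inley: +50 → 50 ≥ 40
Round 2 — Inley overflows.
  Ashby: +20 → 20 < 30
  Dunlea: +20 → 20 < 100
  Lorne: +20 → 20 < 90
No further overflows.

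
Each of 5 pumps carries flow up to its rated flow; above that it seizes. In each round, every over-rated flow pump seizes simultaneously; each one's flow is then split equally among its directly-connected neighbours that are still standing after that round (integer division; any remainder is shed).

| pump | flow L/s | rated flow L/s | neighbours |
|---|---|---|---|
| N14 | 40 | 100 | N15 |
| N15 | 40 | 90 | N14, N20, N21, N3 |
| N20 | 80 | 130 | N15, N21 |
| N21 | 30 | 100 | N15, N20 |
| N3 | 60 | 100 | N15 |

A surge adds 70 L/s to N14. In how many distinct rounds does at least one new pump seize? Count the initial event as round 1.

Round 1 — N14 at 110 > 100. N14 seizes.
  N14 sheds 110 L/s to N15: 110 each.
    N15: 40+110 = 150 > 90
Round 2 — N15 seizes.
  N15 sheds 150 L/s to N20, N21, N3: 50 each.
    N20: 80+50 = 130 ≤ 130
    N21: 30+50 = 80 ≤ 100
    N3: 60+50 = 110 > 100
Round 3 — N3 seizes.
  N3 sheds 110 L/s: no online neighbours, lost.
No further seizures.

3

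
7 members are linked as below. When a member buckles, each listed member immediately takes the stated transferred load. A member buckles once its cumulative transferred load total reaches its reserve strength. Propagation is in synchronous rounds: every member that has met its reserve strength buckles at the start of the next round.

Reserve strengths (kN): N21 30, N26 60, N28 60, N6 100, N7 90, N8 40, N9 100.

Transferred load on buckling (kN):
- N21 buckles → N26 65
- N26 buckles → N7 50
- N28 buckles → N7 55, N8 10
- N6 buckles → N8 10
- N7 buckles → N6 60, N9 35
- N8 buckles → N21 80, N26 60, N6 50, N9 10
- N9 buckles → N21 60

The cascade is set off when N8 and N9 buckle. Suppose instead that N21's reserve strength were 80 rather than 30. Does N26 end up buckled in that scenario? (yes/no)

yes

With N21's reserve strength at 80:
Round 1 — N8, N9 buckle (initial).
  N21: +80+60 → 140 ≥ 80
  N26: +60 → 60 ≥ 60
  N6: +50 → 50 < 100
Round 2 — N21, N26 buckle.
  N7: +50 → 50 < 90
No further bucklings.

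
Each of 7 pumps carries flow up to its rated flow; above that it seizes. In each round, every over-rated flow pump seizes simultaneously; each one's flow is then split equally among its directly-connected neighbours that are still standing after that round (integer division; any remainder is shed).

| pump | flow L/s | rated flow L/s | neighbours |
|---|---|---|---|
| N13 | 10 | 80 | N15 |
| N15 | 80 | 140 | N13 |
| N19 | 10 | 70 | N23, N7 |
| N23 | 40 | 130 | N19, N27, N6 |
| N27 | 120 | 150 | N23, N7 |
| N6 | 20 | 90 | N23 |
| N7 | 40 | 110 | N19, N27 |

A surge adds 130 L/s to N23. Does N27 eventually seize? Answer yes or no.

Round 1 — N23 at 170 > 130. N23 seizes.
  N23 sheds 170 L/s to N19, N27, N6: 56 each (2 lost).
    N19: 10+56 = 66 ≤ 70
    N27: 120+56 = 176 > 150
    N6: 20+56 = 76 ≤ 90
Round 2 — N27 seizes.
  N27 sheds 176 L/s to N7: 176 each.
    N7: 40+176 = 216 > 110
Round 3 — N7 seizes.
  N7 sheds 216 L/s to N19: 216 each.
    N19: 66+216 = 282 > 70
Round 4 — N19 seizes.
  N19 sheds 282 L/s: no online neighbours, lost.
No further seizures.

yes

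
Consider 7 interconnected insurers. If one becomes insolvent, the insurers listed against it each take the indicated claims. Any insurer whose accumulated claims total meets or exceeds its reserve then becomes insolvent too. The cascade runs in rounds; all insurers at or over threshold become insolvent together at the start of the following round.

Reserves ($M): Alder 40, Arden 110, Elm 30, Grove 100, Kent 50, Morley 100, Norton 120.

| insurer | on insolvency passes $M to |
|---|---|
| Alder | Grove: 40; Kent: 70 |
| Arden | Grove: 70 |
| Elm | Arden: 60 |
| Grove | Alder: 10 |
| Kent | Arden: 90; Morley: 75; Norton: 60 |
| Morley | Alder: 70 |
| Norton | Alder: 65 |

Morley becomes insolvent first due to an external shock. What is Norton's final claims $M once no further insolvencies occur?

Round 1 — Morley becomes insolvent (initial).
  Alder: +70 → 70 ≥ 40
Round 2 — Alder becomes insolvent.
  Grove: +40 → 40 < 100
  Kent: +70 → 70 ≥ 50
Round 3 — Kent becomes insolvent.
  Arden: +90 → 90 < 110
  Norton: +60 → 60 < 120
No further insolvencies.

60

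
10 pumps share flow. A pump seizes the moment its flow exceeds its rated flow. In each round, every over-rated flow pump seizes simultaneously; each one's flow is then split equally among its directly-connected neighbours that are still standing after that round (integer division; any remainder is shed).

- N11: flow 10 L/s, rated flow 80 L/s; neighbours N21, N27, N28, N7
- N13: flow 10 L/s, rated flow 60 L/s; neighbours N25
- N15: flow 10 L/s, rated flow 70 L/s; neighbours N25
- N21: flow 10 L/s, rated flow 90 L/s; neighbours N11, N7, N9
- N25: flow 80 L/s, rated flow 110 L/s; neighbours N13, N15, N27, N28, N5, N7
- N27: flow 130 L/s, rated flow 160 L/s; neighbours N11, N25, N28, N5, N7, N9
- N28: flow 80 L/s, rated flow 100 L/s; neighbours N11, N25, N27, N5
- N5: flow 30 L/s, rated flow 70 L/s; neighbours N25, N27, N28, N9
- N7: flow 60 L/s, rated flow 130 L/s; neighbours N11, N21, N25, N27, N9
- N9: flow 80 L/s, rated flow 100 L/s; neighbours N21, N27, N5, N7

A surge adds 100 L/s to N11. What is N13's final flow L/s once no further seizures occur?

38

Round 1 — N11 at 110 > 80. N11 seizes.
  N11 sheds 110 L/s to N21, N27, N28, N7: 27 each (2 lost).
    N21: 10+27 = 37 ≤ 90
    N27: 130+27 = 157 ≤ 160
    N28: 80+27 = 107 > 100
    N7: 60+27 = 87 ≤ 130
Round 2 — N28 seizes.
  N28 sheds 107 L/s to N25, N27, N5: 35 each (2 lost).
    N25: 80+35 = 115 > 110
    N27: 157+35 = 192 > 160
    N5: 30+35 = 65 ≤ 70
Round 3 — N25, N27 seize.
  N25 sheds 115 L/s to N13, N15, N5, N7: 28 each (3 lost).
    N13: 10+28 = 38 ≤ 60
    N15: 10+28 = 38 ≤ 70
    N5: 65+28 = 93 > 70
    N7: 87+28 = 115 ≤ 130
  N27 sheds 192 L/s to N5, N7, N9: 64 each.
    N5: 93+64 = 157 > 70
    N7: 115+64 = 179 > 130
    N9: 80+64 = 144 > 100
Round 4 — N5, N7, N9 seize.
  N5 sheds 157 L/s: no online neighbours, lost.
  N7 sheds 179 L/s to N21: 179 each.
    N21: 37+179 = 216 > 90
  N9 sheds 144 L/s to N21: 144 each.
    N21: 216+144 = 360 > 90
Round 5 — N21 seizes.
  N21 sheds 360 L/s: no online neighbours, lost.
No further seizures.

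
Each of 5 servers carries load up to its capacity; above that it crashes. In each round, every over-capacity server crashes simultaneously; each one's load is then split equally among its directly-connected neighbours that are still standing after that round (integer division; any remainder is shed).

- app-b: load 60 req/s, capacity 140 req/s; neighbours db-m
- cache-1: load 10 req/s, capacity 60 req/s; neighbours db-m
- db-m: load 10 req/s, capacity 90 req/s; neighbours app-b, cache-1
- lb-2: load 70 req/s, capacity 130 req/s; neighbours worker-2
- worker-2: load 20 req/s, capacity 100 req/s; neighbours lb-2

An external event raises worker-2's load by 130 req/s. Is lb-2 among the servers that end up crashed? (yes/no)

yes

Round 1 — worker-2 at 150 > 100. worker-2 crashes.
  worker-2 sheds 150 req/s to lb-2: 150 each.
    lb-2: 70+150 = 220 > 130
Round 2 — lb-2 crashes.
  lb-2 sheds 220 req/s: no online neighbours, lost.
No further crashes.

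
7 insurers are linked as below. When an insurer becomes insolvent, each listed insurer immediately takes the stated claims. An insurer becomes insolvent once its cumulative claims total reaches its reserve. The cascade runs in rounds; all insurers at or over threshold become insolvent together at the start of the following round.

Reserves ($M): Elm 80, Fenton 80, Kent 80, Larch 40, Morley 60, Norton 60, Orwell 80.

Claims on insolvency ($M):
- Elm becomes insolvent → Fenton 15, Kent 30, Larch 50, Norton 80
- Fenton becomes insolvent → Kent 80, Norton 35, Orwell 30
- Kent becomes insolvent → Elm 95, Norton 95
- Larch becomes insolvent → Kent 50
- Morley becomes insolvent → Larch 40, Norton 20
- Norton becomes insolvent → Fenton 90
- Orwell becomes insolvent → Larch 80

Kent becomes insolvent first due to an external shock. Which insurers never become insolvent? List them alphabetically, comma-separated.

Round 1 — Kent becomes insolvent (initial).
  Elm: +95 → 95 ≥ 80
  Norton: +95 → 95 ≥ 60
Round 2 — Elm, Norton become insolvent.
  Fenton: +15+90 → 105 ≥ 80
  Larch: +50 → 50 ≥ 40
Round 3 — Fenton, Larch become insolvent.
  Orwell: +30 → 30 < 80
No further insolvencies.

Morley, Orwell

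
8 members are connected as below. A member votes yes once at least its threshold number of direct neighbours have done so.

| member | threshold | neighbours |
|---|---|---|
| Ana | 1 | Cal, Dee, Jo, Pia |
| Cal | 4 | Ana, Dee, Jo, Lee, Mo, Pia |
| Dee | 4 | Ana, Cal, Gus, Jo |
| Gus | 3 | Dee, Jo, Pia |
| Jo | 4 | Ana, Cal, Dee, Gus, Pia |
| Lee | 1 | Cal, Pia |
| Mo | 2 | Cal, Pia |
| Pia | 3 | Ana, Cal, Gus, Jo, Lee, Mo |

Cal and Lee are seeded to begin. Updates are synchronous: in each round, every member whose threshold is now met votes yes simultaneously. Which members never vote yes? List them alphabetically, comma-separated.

Dee, Gus, Jo

Round 1 — Cal, Lee vote yes (initial).
Round 2 — checking thresholds:
  Ana: 1 of 4 neighbours ≥ 1, votes yes.
  Dee: 1 of 4 neighbours < 4, not yet.
  Jo: 1 of 5 neighbours < 4, not yet.
  Mo: 1 of 2 neighbours < 2, not yet.
  Pia: 2 of 6 neighbours < 3, not yet.
Round 3 — checking thresholds:
  Dee: 2 of 4 neighbours < 4, not yet.
  Jo: 2 of 5 neighbours < 4, not yet.
  Mo: 1 of 2 neighbours < 2, not yet.
  Pia: 3 of 6 neighbours ≥ 3, votes yes.
Round 4 — checking thresholds:
  Dee: 2 of 4 neighbours < 4, not yet.
  Gus: 1 of 3 neighbours < 3, not yet.
  Jo: 3 of 5 neighbours < 4, not yet.
  Mo: 2 of 2 neighbours ≥ 2, votes yes.
Round 5 — no new yes votes; cascade stops.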